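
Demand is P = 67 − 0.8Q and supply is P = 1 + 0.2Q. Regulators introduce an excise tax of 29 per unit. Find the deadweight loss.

Competitive equilibrium: 67 − 0.8Q = 1 + 0.2Q → Q* = 66, P* = 14.2.
With the tax, the buyer price exceeds the seller price by 29: (67 − 0.8Q) − (1 + 0.2Q) = 29 → Q' = 37.
ΔQ = 66 − 37 = 29; the wedge equals the tax, 29.
DWL = ½ × 29 × 29 = 420.50.

420.50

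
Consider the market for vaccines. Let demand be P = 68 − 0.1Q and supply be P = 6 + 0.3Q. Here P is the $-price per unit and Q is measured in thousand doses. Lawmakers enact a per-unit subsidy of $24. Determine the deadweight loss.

Competitive equilibrium: 68 − 0.1Q = 6 + 0.3Q → Q* = 155, P* = 52.5.
The subsidy lowers effective supply by 24: P = 0.3Q − 18.
New quantity: 68 − 0.1Q = 0.3Q − 18 → Q' = 215.
Overproduction ΔQ = 215 − 155 = 60; wedge = subsidy = 24.
Welfare loss = ½ × 60 × 24 = $720 thousand.

$720 thousand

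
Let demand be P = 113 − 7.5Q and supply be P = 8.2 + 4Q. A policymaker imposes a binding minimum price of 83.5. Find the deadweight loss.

154.27

Competitive equilibrium: 113 − 7.5Q = 8.2 + 4Q → Q* = 9.113, P* = 44.6522.
At the floor P = 83.5, quantity demanded = (113 − 83.5)/7.5 = 3.9333.
Sellers' marginal cost at Q' = 3.9333: 8.2 + 4·3.9333 = 23.9332.
ΔQ = 9.113 − 3.9333 = 5.1797; wedge = 83.5 − 23.9332 = 59.5668.
Deadweight loss = ½ × 5.1797 × 59.5668 = 154.27.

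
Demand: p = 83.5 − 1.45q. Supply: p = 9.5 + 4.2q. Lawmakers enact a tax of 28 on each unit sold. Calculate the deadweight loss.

Competitive equilibrium: 83.5 − 1.45q = 9.5 + 4.2q → q* = 13.0973, p* = 64.5088.
With the tax, the buyer price exceeds the seller price by 28: (83.5 − 1.45q) − (9.5 + 4.2q) = 28 → q' = 8.1416.
Δq = 13.0973 − 8.1416 = 4.9557; the wedge equals the tax, 28.
The triangle = ½ × 4.9557 × 28 = 69.38.

69.38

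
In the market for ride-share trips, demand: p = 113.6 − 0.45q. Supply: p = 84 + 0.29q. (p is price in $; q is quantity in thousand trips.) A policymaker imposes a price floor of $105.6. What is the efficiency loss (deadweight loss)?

Competitive equilibrium: 113.6 − 0.45q = 84 + 0.29q → q* = 40, p* = 95.6.
At the floor p = 105.6, quantity demanded = (113.6 − 105.6)/0.45 = 17.7778.
Sellers' marginal cost at q' = 17.7778: 84 + 0.29·17.7778 = 89.1556.
Δq = 40 − 17.7778 = 22.2222; wedge = 105.6 − 89.1556 = 16.4444.
DWL = ½ × 22.2222 × 16.4444 = $182.72 thousand.

$182.72 thousand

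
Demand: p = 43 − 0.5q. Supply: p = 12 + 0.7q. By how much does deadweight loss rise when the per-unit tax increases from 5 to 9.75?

Competitive equilibrium: 43 − 0.5q = 12 + 0.7q → q* = 25.8333, p* = 30.0833.
For a per-unit tax t: Δq = t/1.2, so DWL = ½·t·(t/1.2) = t²/2.4.
At t = 5: DWL = 10.417. At t = 9.75: DWL = 39.609.
Increase = 39.609 − 10.417 = 29.19.

29.19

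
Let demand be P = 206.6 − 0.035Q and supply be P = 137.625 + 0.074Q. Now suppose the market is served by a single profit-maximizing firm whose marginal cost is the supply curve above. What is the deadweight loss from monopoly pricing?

Competitive equilibrium: 206.6 − 0.035Q = 137.625 + 0.074Q → Q* = 632.7982, P* = 184.4521.
Marginal revenue: MR = 206.6 − 0.07Q. Set MR = MC: 206.6 − 0.07Q = 137.625 + 0.074Q → Q_m = 478.9931.
Price P_m = 206.6 − 0.035·478.9931 = 189.8352; MC(Q_m) = 137.625 + 0.074·478.9931 = 173.0705.
Competitive Q* = 632.7982, so ΔQ = 153.8051; wedge = 189.8352 − 173.0705 = 16.7647.
Welfare loss = ½ × 153.8051 × 16.7647 = 1289.25.

1289.25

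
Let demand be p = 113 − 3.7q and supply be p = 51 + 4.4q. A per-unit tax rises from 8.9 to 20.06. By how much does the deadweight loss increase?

19.95

Competitive equilibrium: 113 − 3.7q = 51 + 4.4q → q* = 7.6543, p* = 84.679.
For a per-unit tax t: Δq = t/8.1, so DWL = ½·t·(t/8.1) = t²/16.2.
At t = 8.9: DWL = 4.89. At t = 20.06: DWL = 24.84.
Increase = 24.84 − 4.89 = 19.95.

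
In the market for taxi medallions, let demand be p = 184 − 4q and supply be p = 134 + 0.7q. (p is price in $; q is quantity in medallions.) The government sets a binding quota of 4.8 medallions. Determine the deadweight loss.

$80.10

Competitive equilibrium: 184 − 4q = 134 + 0.7q → q* = 10.6383, p* = 141.4468.
At q = 4.8: demand price = 184 − 4·4.8 = 164.8; supply price = 134 + 0.7·4.8 = 137.36.
Δq = 10.6383 − 4.8 = 5.8383; wedge = 164.8 − 137.36 = 27.44.
Welfare loss = ½ × 5.8383 × 27.44 = $80.10.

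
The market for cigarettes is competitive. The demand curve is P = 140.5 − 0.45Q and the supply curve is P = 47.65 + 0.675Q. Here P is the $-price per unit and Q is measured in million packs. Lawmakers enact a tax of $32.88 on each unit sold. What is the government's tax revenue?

$1752.72 million

Competitive equilibrium: 140.5 − 0.45Q = 47.65 + 0.675Q → Q* = 82.5333, P* = 103.36.
With the tax, the buyer price exceeds the seller price by 32.88: (140.5 − 0.45Q) − (47.65 + 0.675Q) = 32.88 → Q' = 53.3067.
Tax revenue = 32.88 × 53.3067 = $1752.72 million.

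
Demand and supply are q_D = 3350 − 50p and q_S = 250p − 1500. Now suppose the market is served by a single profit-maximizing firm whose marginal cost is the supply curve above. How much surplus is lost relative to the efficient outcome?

16016.70

In inverse form: demand p = 67 − 0.02q, supply p = 6 + 0.004q.
Competitive equilibrium: 67 − 0.02q = 6 + 0.004q → q* = 2541.666667, p* = 16.166667.
Marginal revenue: MR = 67 − 0.04q. Set MR = MC: 67 − 0.04q = 6 + 0.004q → q_m = 1386.363636.
Price p_m = 67 − 0.02·1386.363636 = 39.272727; MC(q_m) = 6 + 0.004·1386.363636 = 11.545455.
Competitive q* = 2541.666667, so Δq = 1155.303031; wedge = 39.272727 − 11.545455 = 27.727272.
The triangle = ½ × 1155.303031 × 27.727272 = 16016.70.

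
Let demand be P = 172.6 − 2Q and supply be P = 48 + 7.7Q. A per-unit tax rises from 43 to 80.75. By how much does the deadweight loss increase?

240.80

Competitive equilibrium: 172.6 − 2Q = 48 + 7.7Q → Q* = 12.8454, P* = 146.9093.
For a per-unit tax t: ΔQ = t/9.7, so DWL = ½·t·(t/9.7) = t²/19.4.
At t = 43: DWL = 95.309. At t = 80.75: DWL = 336.111.
Increase = 336.111 − 95.309 = 240.80.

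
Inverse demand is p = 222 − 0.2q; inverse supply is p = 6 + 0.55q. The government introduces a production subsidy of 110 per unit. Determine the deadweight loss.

Competitive equilibrium: 222 − 0.2q = 6 + 0.55q → q* = 288, p* = 164.4.
The subsidy lowers effective supply by 110: p = 0.55q − 104.
New quantity: 222 − 0.2q = 0.55q − 104 → q' = 434.6667.
Overproduction Δq = 434.6667 − 288 = 146.6667; wedge = subsidy = 110.
The triangle = ½ × 146.6667 × 110 = 8066.67.

8066.67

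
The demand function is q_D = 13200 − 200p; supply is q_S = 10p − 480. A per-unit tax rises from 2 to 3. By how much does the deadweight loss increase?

23.81

In inverse form: demand p = 66 − 0.005q, supply p = 48 + 0.1q.
Competitive equilibrium: 66 − 0.005q = 48 + 0.1q → q* = 171.4286, p* = 65.1429.
For a per-unit tax t: Δq = t/0.105, so DWL = ½·t·(t/0.105) = t²/0.21.
At t = 2: DWL = 19.048. At t = 3: DWL = 42.857.
Increase = 42.857 − 19.048 = 23.81.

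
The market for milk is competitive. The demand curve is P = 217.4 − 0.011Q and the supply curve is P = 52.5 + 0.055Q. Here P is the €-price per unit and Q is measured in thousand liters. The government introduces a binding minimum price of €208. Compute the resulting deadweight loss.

€89183.71 thousand

Competitive equilibrium: 217.4 − 0.011Q = 52.5 + 0.055Q → Q* = 2498.4848, P* = 189.9167.
At the floor P = 208, quantity demanded = (217.4 − 208)/0.011 = 854.5455.
Sellers' marginal cost at Q' = 854.5455: 52.5 + 0.055·854.5455 = 99.5.
ΔQ = 2498.4848 − 854.5455 = 1643.9393; wedge = 208 − 99.5 = 108.5.
Welfare loss = ½ × 1643.9393 × 108.5 = €89183.71 thousand.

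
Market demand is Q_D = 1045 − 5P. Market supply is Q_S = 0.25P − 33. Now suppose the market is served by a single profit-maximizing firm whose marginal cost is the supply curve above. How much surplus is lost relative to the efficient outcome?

1.46

In inverse form: demand P = 209 − 0.2Q, supply P = 132 + 4Q.
Competitive equilibrium: 209 − 0.2Q = 132 + 4Q → Q* = 18.3333, P* = 205.3333.
Marginal revenue: MR = 209 − 0.4Q. Set MR = MC: 209 − 0.4Q = 132 + 4Q → Q_m = 17.5.
Price P_m = 209 − 0.2·17.5 = 205.5; MC(Q_m) = 132 + 4·17.5 = 202.
Competitive Q* = 18.3333, so ΔQ = 0.8333; wedge = 205.5 − 202 = 3.5.
Deadweight loss = ½ × 0.8333 × 3.5 = 1.46.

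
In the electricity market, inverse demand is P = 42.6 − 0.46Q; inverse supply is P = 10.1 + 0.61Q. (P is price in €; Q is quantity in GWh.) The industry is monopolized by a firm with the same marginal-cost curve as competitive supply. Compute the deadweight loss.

€44.62

Competitive equilibrium: 42.6 − 0.46Q = 10.1 + 0.61Q → Q* = 30.3738, P* = 28.628.
Marginal revenue: MR = 42.6 − 0.92Q. Set MR = MC: 42.6 − 0.92Q = 10.1 + 0.61Q → Q_m = 21.2418.
Price P_m = 42.6 − 0.46·21.2418 = 32.8288; MC(Q_m) = 10.1 + 0.61·21.2418 = 23.0575.
Competitive Q* = 30.3738, so ΔQ = 9.132; wedge = 32.8288 − 23.0575 = 9.7713.
Welfare loss = ½ × 9.132 × 9.7713 = €44.62.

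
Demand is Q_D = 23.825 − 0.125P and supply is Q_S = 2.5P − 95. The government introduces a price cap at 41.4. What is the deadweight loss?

392.47

In inverse form: demand P = 190.6 − 8Q, supply P = 38 + 0.4Q.
Competitive equilibrium: 190.6 − 8Q = 38 + 0.4Q → Q* = 18.1667, P* = 45.2667.
At the ceiling P = 41.4, quantity supplied = (41.4 − 38)/0.4 = 8.5.
Willingness to pay at Q' = 8.5: 190.6 − 8·8.5 = 122.6.
ΔQ = 18.1667 − 8.5 = 9.6667; wedge = 122.6 − 41.4 = 81.2.
DWL = ½ × 9.6667 × 81.2 = 392.47.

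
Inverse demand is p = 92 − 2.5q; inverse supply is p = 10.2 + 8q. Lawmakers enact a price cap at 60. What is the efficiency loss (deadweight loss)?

12.87

Competitive equilibrium: 92 − 2.5q = 10.2 + 8q → q* = 7.7905, p* = 72.5238.
At the ceiling p = 60, quantity supplied = (60 − 10.2)/8 = 6.225.
Willingness to pay at q' = 6.225: 92 − 2.5·6.225 = 76.4375.
Δq = 7.7905 − 6.225 = 1.5655; wedge = 76.4375 − 60 = 16.4375.
Deadweight loss = ½ × 1.5655 × 16.4375 = 12.87.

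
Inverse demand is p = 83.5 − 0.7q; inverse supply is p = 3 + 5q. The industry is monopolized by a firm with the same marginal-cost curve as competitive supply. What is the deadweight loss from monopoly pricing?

Competitive equilibrium: 83.5 − 0.7q = 3 + 5q → q* = 14.1228, p* = 73.614.
Marginal revenue: MR = 83.5 − 1.4q. Set MR = MC: 83.5 − 1.4q = 3 + 5q → q_m = 12.5781.
Price p_m = 83.5 − 0.7·12.5781 = 74.6953; MC(q_m) = 3 + 5·12.5781 = 65.8905.
Competitive q* = 14.1228, so Δq = 1.5447; wedge = 74.6953 − 65.8905 = 8.8048.
DWL = ½ × 1.5447 × 8.8048 = 6.80.

6.80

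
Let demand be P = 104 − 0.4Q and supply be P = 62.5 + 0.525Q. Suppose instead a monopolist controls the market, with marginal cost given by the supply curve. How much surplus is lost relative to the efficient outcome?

Competitive equilibrium: 104 − 0.4Q = 62.5 + 0.525Q → Q* = 44.8649, P* = 86.0541.
Marginal revenue: MR = 104 − 0.8Q. Set MR = MC: 104 − 0.8Q = 62.5 + 0.525Q → Q_m = 31.3208.
Price P_m = 104 − 0.4·31.3208 = 91.4717; MC(Q_m) = 62.5 + 0.525·31.3208 = 78.9434.
Competitive Q* = 44.8649, so ΔQ = 13.5441; wedge = 91.4717 − 78.9434 = 12.5283.
DWL = ½ × 13.5441 × 12.5283 = 84.84.

84.84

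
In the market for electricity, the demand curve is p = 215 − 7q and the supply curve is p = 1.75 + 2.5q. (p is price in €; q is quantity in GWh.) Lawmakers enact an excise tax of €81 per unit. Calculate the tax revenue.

Competitive equilibrium: 215 − 7q = 1.75 + 2.5q → q* = 22.4474, p* = 57.8684.
With the tax, the buyer price exceeds the seller price by 81: (215 − 7q) − (1.75 + 2.5q) = 81 → q' = 13.9211.
Tax revenue = 81 × 13.9211 = €1127.61.

€1127.61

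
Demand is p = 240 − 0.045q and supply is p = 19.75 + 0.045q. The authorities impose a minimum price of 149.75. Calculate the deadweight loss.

8778.125

Competitive equilibrium: 240 − 0.045q = 19.75 + 0.045q → q* = 2447.22222, p* = 129.875.
At the floor p = 149.75, quantity demanded = (240 − 149.75)/0.045 = 2005.55556.
Sellers' marginal cost at q' = 2005.55556: 19.75 + 0.045·2005.55556 = 110.
Δq = 2447.22222 − 2005.55556 = 441.66666; wedge = 149.75 − 110 = 39.75.
Welfare loss = ½ × 441.66666 × 39.75 = 8778.125.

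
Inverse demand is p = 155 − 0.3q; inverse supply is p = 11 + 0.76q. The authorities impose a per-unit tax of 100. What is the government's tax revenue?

4150.94

Competitive equilibrium: 155 − 0.3q = 11 + 0.76q → q* = 135.8491, p* = 114.2453.
With the tax, the buyer price exceeds the seller price by 100: (155 − 0.3q) − (11 + 0.76q) = 100 → q' = 41.5094.
Tax revenue = 100 × 41.5094 = 4150.94.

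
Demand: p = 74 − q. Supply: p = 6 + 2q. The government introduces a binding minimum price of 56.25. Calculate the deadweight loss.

36.26

Competitive equilibrium: 74 − q = 6 + 2q → q* = 22.6667, p* = 51.3333.
At the floor p = 56.25, quantity demanded = (74 − 56.25)/1 = 17.75.
Sellers' marginal cost at q' = 17.75: 6 + 2·17.75 = 41.5.
Δq = 22.6667 − 17.75 = 4.9167; wedge = 56.25 − 41.5 = 14.75.
Deadweight loss = ½ × 4.9167 × 14.75 = 36.26.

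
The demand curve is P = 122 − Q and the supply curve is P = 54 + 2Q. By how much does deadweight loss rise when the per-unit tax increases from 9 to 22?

Competitive equilibrium: 122 − Q = 54 + 2Q → Q* = 22.6667, P* = 99.3333.
For a per-unit tax t: ΔQ = t/3, so DWL = ½·t·(t/3) = t²/6.
At t = 9: DWL = 13.5. At t = 22: DWL = 80.667.
Increase = 80.667 − 13.5 = 67.17.

67.17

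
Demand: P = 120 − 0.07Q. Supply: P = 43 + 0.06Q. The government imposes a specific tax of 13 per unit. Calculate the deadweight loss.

Competitive equilibrium: 120 − 0.07Q = 43 + 0.06Q → Q* = 592.3077, P* = 78.5385.
With the tax, the buyer price exceeds the seller price by 13: (120 − 0.07Q) − (43 + 0.06Q) = 13 → Q' = 492.3077.
ΔQ = 592.3077 − 492.3077 = 100; the wedge equals the tax, 13.
The triangle = ½ × 100 × 13 = 650.

650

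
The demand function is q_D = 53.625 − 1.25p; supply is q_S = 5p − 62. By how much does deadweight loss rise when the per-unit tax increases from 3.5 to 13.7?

In inverse form: demand p = 42.9 − 0.8q, supply p = 12.4 + 0.2q.
Competitive equilibrium: 42.9 − 0.8q = 12.4 + 0.2q → q* = 30.5, p* = 18.5.
For a per-unit tax t: Δq = t/1, so DWL = ½·t·(t/1) = t²/2.
At t = 3.5: DWL = 6.125. At t = 13.7: DWL = 93.845.
Increase = 93.845 − 6.125 = 87.72.

87.72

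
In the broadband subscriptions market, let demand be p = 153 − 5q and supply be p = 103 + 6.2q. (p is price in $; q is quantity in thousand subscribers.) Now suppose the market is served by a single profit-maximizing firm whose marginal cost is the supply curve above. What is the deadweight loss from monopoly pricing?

Competitive equilibrium: 153 − 5q = 103 + 6.2q → q* = 4.4643, p* = 130.6786.
Marginal revenue: MR = 153 − 10q. Set MR = MC: 153 − 10q = 103 + 6.2q → q_m = 3.0864.
Price p_m = 153 − 5·3.0864 = 137.568; MC(q_m) = 103 + 6.2·3.0864 = 122.1357.
Competitive q* = 4.4643, so Δq = 1.3779; wedge = 137.568 − 122.1357 = 15.4323.
The triangle = ½ × 1.3779 × 15.4323 = $10.63 thousand.

$10.63 thousand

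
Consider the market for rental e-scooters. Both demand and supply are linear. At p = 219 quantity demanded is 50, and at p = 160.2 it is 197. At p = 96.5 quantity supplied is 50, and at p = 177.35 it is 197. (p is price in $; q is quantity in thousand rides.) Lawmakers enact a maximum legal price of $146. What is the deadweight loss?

$720.53 thousand

Demand slope = (160.2 − 219)/(197 − 50) = −0.4, so p = 239 − 0.4q.
Supply slope = (177.35 − 96.5)/(197 − 50) = 0.55, so p = 69 + 0.55q.
Competitive equilibrium: 239 − 0.4q = 69 + 0.55q → q* = 178.9474, p* = 167.4211.
At the ceiling p = 146, quantity supplied = (146 − 69)/0.55 = 140.
Willingness to pay at q' = 140: 239 − 0.4·140 = 183.
Δq = 178.9474 − 140 = 38.9474; wedge = 183 − 146 = 37.
The triangle = ½ × 38.9474 × 37 = $720.53 thousand.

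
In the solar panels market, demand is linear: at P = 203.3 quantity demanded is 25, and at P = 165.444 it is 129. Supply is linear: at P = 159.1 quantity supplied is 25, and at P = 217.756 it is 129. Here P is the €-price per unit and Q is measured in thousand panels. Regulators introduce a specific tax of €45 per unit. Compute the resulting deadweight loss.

€1091.06 thousand

Demand slope = (165.444 − 203.3)/(129 − 25) = −0.364, so P = 212.4 − 0.364Q.
Supply slope = (217.756 − 159.1)/(129 − 25) = 0.564, so P = 145 + 0.564Q.
Competitive equilibrium: 212.4 − 0.364Q = 145 + 0.564Q → Q* = 72.6293, P* = 185.9629.
With the tax, the buyer price exceeds the seller price by 45: (212.4 − 0.364Q) − (145 + 0.564Q) = 45 → Q' = 24.1379.
ΔQ = 72.6293 − 24.1379 = 48.4914; the wedge equals the tax, 45.
The triangle = ½ × 48.4914 × 45 = €1091.06 thousand.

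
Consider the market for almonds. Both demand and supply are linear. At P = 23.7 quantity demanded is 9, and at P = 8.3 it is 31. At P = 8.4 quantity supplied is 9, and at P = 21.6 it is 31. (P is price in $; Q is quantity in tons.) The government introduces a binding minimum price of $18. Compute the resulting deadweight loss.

Demand slope = (8.3 − 23.7)/(31 − 9) = −0.7, so P = 30 − 0.7Q.
Supply slope = (21.6 − 8.4)/(31 − 9) = 0.6, so P = 3 + 0.6Q.
Competitive equilibrium: 30 − 0.7Q = 3 + 0.6Q → Q* = 20.7692, P* = 15.4615.
At the floor P = 18, quantity demanded = (30 − 18)/0.7 = 17.1429.
Sellers' marginal cost at Q' = 17.1429: 3 + 0.6·17.1429 = 13.2857.
ΔQ = 20.7692 − 17.1429 = 3.6263; wedge = 18 − 13.2857 = 4.7143.
Deadweight loss = ½ × 3.6263 × 4.7143 = $8.55.

$8.55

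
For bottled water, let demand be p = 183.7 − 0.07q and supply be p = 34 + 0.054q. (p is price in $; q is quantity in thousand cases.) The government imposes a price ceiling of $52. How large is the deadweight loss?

Competitive equilibrium: 183.7 − 0.07q = 34 + 0.054q → q* = 1207.25806, p* = 99.19194.
At the ceiling p = 52, quantity supplied = (52 − 34)/0.054 = 333.33333.
Willingness to pay at q' = 333.33333: 183.7 − 0.07·333.33333 = 160.36667.
Δq = 1207.25806 − 333.33333 = 873.92473; wedge = 160.36667 − 52 = 108.36667.
DWL = ½ × 873.92473 × 108.36667 = $47352.16 thousand.

$47352.16 thousand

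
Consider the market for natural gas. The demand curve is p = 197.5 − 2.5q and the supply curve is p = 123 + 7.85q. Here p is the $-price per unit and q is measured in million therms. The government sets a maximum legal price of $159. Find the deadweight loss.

Competitive equilibrium: 197.5 − 2.5q = 123 + 7.85q → q* = 7.1981, p* = 179.5048.
At the ceiling p = 159, quantity supplied = (159 − 123)/7.85 = 4.586.
Willingness to pay at q' = 4.586: 197.5 − 2.5·4.586 = 186.035.
Δq = 7.1981 − 4.586 = 2.6121; wedge = 186.035 − 159 = 27.035.
Deadweight loss = ½ × 2.6121 × 27.035 = $35.31 million.

$35.31 million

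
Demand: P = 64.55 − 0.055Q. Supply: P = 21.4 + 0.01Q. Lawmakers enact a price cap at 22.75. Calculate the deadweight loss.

9089.54

Competitive equilibrium: 64.55 − 0.055Q = 21.4 + 0.01Q → Q* = 663.8462, P* = 28.0385.
At the ceiling P = 22.75, quantity supplied = (22.75 − 21.4)/0.01 = 135.
Willingness to pay at Q' = 135: 64.55 − 0.055·135 = 57.125.
ΔQ = 663.8462 − 135 = 528.8462; wedge = 57.125 − 22.75 = 34.375.
Welfare loss = ½ × 528.8462 × 34.375 = 9089.54.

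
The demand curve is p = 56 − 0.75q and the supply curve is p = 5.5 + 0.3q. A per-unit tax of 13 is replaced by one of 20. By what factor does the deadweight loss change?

Competitive equilibrium: 56 − 0.75q = 5.5 + 0.3q → q* = 48.0952, p* = 19.9286.
For a per-unit tax t: Δq = t/1.05, so DWL = ½·t·(t/1.05) = t²/2.1.
At t = 13: DWL = 80.476. At t = 20: DWL = 190.476.
Ratio = (20/13)² = 2.367.

2.367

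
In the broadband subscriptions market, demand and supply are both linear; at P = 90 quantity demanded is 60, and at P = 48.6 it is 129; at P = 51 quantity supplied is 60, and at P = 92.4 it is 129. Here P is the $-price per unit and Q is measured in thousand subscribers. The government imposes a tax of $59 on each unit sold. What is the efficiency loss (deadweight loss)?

$1450.42 thousand

Demand slope = (48.6 − 90)/(129 − 60) = −0.6, so P = 126 − 0.6Q.
Supply slope = (92.4 − 51)/(129 − 60) = 0.6, so P = 15 + 0.6Q.
Competitive equilibrium: 126 − 0.6Q = 15 + 0.6Q → Q* = 92.5, P* = 70.5.
With the tax, the buyer price exceeds the seller price by 59: (126 − 0.6Q) − (15 + 0.6Q) = 59 → Q' = 43.3333.
ΔQ = 92.5 − 43.3333 = 49.1667; the wedge equals the tax, 59.
DWL = ½ × 49.1667 × 59 = $1450.42 thousand.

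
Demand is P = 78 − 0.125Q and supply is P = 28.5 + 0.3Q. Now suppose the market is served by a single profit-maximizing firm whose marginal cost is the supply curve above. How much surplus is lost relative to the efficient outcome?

Competitive equilibrium: 78 − 0.125Q = 28.5 + 0.3Q → Q* = 116.4706, P* = 63.4412.
Marginal revenue: MR = 78 − 0.25Q. Set MR = MC: 78 − 0.25Q = 28.5 + 0.3Q → Q_m = 90.
Price P_m = 78 − 0.125·90 = 66.75; MC(Q_m) = 28.5 + 0.3·90 = 55.5.
Competitive Q* = 116.4706, so ΔQ = 26.4706; wedge = 66.75 − 55.5 = 11.25.
Deadweight loss = ½ × 26.4706 × 11.25 = 148.90.

148.90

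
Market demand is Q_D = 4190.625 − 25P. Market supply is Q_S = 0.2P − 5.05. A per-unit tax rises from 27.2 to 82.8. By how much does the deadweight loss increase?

In inverse form: demand P = 167.625 − 0.04Q, supply P = 25.25 + 5Q.
Competitive equilibrium: 167.625 − 0.04Q = 25.25 + 5Q → Q* = 28.249, P* = 166.495.
For a per-unit tax t: ΔQ = t/5.04, so DWL = ½·t·(t/5.04) = t²/10.08.
At t = 27.2: DWL = 73.397. At t = 82.8: DWL = 680.143.
Increase = 680.143 − 73.397 = 606.75.

606.75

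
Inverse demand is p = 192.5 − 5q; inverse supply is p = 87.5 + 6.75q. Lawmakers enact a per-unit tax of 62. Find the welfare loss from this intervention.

163.57

Competitive equilibrium: 192.5 − 5q = 87.5 + 6.75q → q* = 8.9362, p* = 147.8191.
With the tax, the buyer price exceeds the seller price by 62: (192.5 − 5q) − (87.5 + 6.75q) = 62 → q' = 3.6596.
Δq = 8.9362 − 3.6596 = 5.2766; the wedge equals the tax, 62.
Deadweight loss = ½ × 5.2766 × 62 = 163.57.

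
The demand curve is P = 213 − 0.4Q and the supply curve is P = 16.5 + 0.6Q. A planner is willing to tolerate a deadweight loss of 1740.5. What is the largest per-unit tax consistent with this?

59

Competitive equilibrium: 213 − 0.4Q = 16.5 + 0.6Q → Q* = 196.5, P* = 134.4.
A tax t gives ΔQ = t/1 and wedge t, so DWL = t²/2.
t²/2 = 1740.5 → t² = 3481 → t = 59.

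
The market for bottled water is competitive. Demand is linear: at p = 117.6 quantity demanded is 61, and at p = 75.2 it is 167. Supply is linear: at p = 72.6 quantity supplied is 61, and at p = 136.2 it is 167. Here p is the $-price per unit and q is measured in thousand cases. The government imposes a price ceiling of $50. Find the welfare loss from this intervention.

Demand slope = (75.2 − 117.6)/(167 − 61) = −0.4, so p = 142 − 0.4q.
Supply slope = (136.2 − 72.6)/(167 − 61) = 0.6, so p = 36 + 0.6q.
Competitive equilibrium: 142 − 0.4q = 36 + 0.6q → q* = 106, p* = 99.6.
At the ceiling p = 50, quantity supplied = (50 − 36)/0.6 = 23.3333.
Willingness to pay at q' = 23.3333: 142 − 0.4·23.3333 = 132.6667.
Δq = 106 − 23.3333 = 82.6667; wedge = 132.6667 − 50 = 82.6667.
Welfare loss = ½ × 82.6667 × 82.6667 = $3416.89 thousand.

$3416.89 thousand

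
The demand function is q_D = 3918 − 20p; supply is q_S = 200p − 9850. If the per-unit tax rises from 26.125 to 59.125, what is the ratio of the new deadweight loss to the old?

5.122

In inverse form: demand p = 195.9 − 0.05q, supply p = 49.25 + 0.005q.
Competitive equilibrium: 195.9 − 0.05q = 49.25 + 0.005q → q* = 2666.3636, p* = 62.5818.
For a per-unit tax t: Δq = t/0.055, so DWL = ½·t·(t/0.055) = t²/0.11.
At t = 26.125: DWL = 6204.6875. At t = 59.125: DWL = 31779.6875.
Ratio = (59.125/26.125)² = 5.122.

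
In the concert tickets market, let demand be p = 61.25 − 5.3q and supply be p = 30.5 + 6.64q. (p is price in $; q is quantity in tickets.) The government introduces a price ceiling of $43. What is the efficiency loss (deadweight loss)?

$2.87

Competitive equilibrium: 61.25 − 5.3q = 30.5 + 6.64q → q* = 2.5754, p* = 47.6005.
At the ceiling p = 43, quantity supplied = (43 − 30.5)/6.64 = 1.8825.
Willingness to pay at q' = 1.8825: 61.25 − 5.3·1.8825 = 51.2728.
Δq = 2.5754 − 1.8825 = 0.6929; wedge = 51.2728 − 43 = 8.2728.
Deadweight loss = ½ × 0.6929 × 8.2728 = $2.87.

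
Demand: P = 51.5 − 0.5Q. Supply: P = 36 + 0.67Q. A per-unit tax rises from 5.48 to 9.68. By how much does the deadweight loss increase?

27.21

Competitive equilibrium: 51.5 − 0.5Q = 36 + 0.67Q → Q* = 13.2479, P* = 44.8761.
For a per-unit tax t: ΔQ = t/1.17, so DWL = ½·t·(t/1.17) = t²/2.34.
At t = 5.48: DWL = 12.834. At t = 9.68: DWL = 40.044.
Increase = 40.044 − 12.834 = 27.21.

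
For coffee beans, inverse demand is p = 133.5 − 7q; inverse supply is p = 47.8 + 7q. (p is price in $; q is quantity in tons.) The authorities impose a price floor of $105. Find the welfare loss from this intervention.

Competitive equilibrium: 133.5 − 7q = 47.8 + 7q → q* = 6.1214, p* = 90.65.
At the floor p = 105, quantity demanded = (133.5 − 105)/7 = 4.0714.
Sellers' marginal cost at q' = 4.0714: 47.8 + 7·4.0714 = 76.2998.
Δq = 6.1214 − 4.0714 = 2.05; wedge = 105 − 76.2998 = 28.7002.
The triangle = ½ × 2.05 × 28.7002 = $29.42.

$29.42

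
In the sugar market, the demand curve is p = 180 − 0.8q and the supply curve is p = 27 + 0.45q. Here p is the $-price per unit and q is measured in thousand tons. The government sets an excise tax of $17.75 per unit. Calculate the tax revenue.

Competitive equilibrium: 180 − 0.8q = 27 + 0.45q → q* = 122.4, p* = 82.08.
With the tax, the buyer price exceeds the seller price by 17.75: (180 − 0.8q) − (27 + 0.45q) = 17.75 → q' = 108.2.
Tax revenue = 17.75 × 108.2 = $1920.55 thousand.

$1920.55 thousand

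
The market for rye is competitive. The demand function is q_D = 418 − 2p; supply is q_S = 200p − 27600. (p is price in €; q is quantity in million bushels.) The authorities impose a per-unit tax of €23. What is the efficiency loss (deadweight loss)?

€523.76 million

In inverse form: demand p = 209 − 0.5q, supply p = 138 + 0.005q.
Competitive equilibrium: 209 − 0.5q = 138 + 0.005q → q* = 140.5941, p* = 138.703.
With the tax, the buyer price exceeds the seller price by 23: (209 − 0.5q) − (138 + 0.005q) = 23 → q' = 95.0495.
Δq = 140.5941 − 95.0495 = 45.5446; the wedge equals the tax, 23.
Welfare loss = ½ × 45.5446 × 23 = €523.76 million.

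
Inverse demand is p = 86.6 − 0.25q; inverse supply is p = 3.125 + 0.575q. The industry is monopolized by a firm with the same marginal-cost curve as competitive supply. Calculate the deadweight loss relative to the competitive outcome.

Competitive equilibrium: 86.6 − 0.25q = 3.125 + 0.575q → q* = 101.1818, p* = 61.3045.
Marginal revenue: MR = 86.6 − 0.5q. Set MR = MC: 86.6 − 0.5q = 3.125 + 0.575q → q_m = 77.6512.
Price p_m = 86.6 − 0.25·77.6512 = 67.1872; MC(q_m) = 3.125 + 0.575·77.6512 = 47.7744.
Competitive q* = 101.1818, so Δq = 23.5306; wedge = 67.1872 − 47.7744 = 19.4128.
Deadweight loss = ½ × 23.5306 × 19.4128 = 228.40.

228.40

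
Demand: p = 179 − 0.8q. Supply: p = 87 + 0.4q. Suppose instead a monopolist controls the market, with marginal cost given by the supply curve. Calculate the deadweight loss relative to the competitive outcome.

Competitive equilibrium: 179 − 0.8q = 87 + 0.4q → q* = 76.6667, p* = 117.6667.
Marginal revenue: MR = 179 − 1.6q. Set MR = MC: 179 − 1.6q = 87 + 0.4q → q_m = 46.
Price p_m = 179 − 0.8·46 = 142.2; MC(q_m) = 87 + 0.4·46 = 105.4.
Competitive q* = 76.6667, so Δq = 30.6667; wedge = 142.2 − 105.4 = 36.8.
Deadweight loss = ½ × 30.6667 × 36.8 = 564.27.

564.27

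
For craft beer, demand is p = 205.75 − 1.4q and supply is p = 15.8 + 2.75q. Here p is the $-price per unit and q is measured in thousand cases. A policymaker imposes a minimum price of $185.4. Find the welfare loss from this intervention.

Competitive equilibrium: 205.75 − 1.4q = 15.8 + 2.75q → q* = 45.7711, p* = 141.6705.
At the floor p = 185.4, quantity demanded = (205.75 − 185.4)/1.4 = 14.5357.
Sellers' marginal cost at q' = 14.5357: 15.8 + 2.75·14.5357 = 55.7732.
Δq = 45.7711 − 14.5357 = 31.2354; wedge = 185.4 − 55.7732 = 129.6268.
Welfare loss = ½ × 31.2354 × 129.6268 = $2024.47 thousand.

$2024.47 thousand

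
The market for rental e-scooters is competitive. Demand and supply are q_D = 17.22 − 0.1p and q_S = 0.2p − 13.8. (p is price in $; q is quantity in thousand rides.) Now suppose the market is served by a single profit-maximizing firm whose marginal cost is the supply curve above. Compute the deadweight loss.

$56.80 thousand

In inverse form: demand p = 172.2 − 10q, supply p = 69 + 5q.
Competitive equilibrium: 172.2 − 10q = 69 + 5q → q* = 6.88, p* = 103.4.
Marginal revenue: MR = 172.2 − 20q. Set MR = MC: 172.2 − 20q = 69 + 5q → q_m = 4.128.
Price p_m = 172.2 − 10·4.128 = 130.92; MC(q_m) = 69 + 5·4.128 = 89.64.
Competitive q* = 6.88, so Δq = 2.752; wedge = 130.92 − 89.64 = 41.28.
Deadweight loss = ½ × 2.752 × 41.28 = $56.80 thousand.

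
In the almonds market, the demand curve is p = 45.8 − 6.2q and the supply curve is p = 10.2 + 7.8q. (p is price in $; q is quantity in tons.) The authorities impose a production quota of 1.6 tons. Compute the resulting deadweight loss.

Competitive equilibrium: 45.8 − 6.2q = 10.2 + 7.8q → q* = 2.5429, p* = 30.0343.
At q = 1.6: demand price = 45.8 − 6.2·1.6 = 35.88; supply price = 10.2 + 7.8·1.6 = 22.68.
Δq = 2.5429 − 1.6 = 0.9429; wedge = 35.88 − 22.68 = 13.2.
DWL = ½ × 0.9429 × 13.2 = $6.22.

$6.22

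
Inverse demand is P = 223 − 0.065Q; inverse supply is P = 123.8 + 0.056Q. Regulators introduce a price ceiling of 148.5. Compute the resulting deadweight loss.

8679.43

Competitive equilibrium: 223 − 0.065Q = 123.8 + 0.056Q → Q* = 819.83471, P* = 169.71074.
At the ceiling P = 148.5, quantity supplied = (148.5 − 123.8)/0.056 = 441.07143.
Willingness to pay at Q' = 441.07143: 223 − 0.065·441.07143 = 194.33036.
ΔQ = 819.83471 − 441.07143 = 378.76328; wedge = 194.33036 − 148.5 = 45.83036.
Deadweight loss = ½ × 378.76328 × 45.83036 = 8679.43.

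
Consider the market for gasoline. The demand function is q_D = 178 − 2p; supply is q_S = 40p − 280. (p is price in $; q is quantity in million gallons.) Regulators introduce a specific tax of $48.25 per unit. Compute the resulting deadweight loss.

In inverse form: demand p = 89 − 0.5q, supply p = 7 + 0.025q.
Competitive equilibrium: 89 − 0.5q = 7 + 0.025q → q* = 156.1905, p* = 10.9048.
With the tax, the buyer price exceeds the seller price by 48.25: (89 − 0.5q) − (7 + 0.025q) = 48.25 → q' = 64.2857.
Δq = 156.1905 − 64.2857 = 91.9048; the wedge equals the tax, 48.25.
Deadweight loss = ½ × 91.9048 × 48.25 = $2217.20 million.

$2217.20 million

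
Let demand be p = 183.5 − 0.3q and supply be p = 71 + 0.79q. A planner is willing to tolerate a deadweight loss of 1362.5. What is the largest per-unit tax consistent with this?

Competitive equilibrium: 183.5 − 0.3q = 71 + 0.79q → q* = 103.211, p* = 152.5367.
A tax t gives Δq = t/1.09 and wedge t, so DWL = t²/2.18.
t²/2.18 = 1362.5 → t² = 2970.25 → t = 54.5.

54.5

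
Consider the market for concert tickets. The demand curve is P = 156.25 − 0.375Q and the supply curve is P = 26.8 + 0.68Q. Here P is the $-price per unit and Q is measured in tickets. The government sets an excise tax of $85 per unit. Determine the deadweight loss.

$3424.17

Competitive equilibrium: 156.25 − 0.375Q = 26.8 + 0.68Q → Q* = 122.7014, P* = 110.237.
With the tax, the buyer price exceeds the seller price by 85: (156.25 − 0.375Q) − (26.8 + 0.68Q) = 85 → Q' = 42.1327.
ΔQ = 122.7014 − 42.1327 = 80.5687; the wedge equals the tax, 85.
Welfare loss = ½ × 80.5687 × 85 = $3424.17.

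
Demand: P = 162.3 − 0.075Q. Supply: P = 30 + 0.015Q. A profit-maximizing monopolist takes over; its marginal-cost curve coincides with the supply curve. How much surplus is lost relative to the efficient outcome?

Competitive equilibrium: 162.3 − 0.075Q = 30 + 0.015Q → Q* = 1470, P* = 52.05.
Marginal revenue: MR = 162.3 − 0.15Q. Set MR = MC: 162.3 − 0.15Q = 30 + 0.015Q → Q_m = 801.81818.
Price P_m = 162.3 − 0.075·801.81818 = 102.16364; MC(Q_m) = 30 + 0.015·801.81818 = 42.02727.
Competitive Q* = 1470, so ΔQ = 668.18182; wedge = 102.16364 − 42.02727 = 60.13637.
The triangle = ½ × 668.18182 × 60.13637 = 20091.01.

20091.01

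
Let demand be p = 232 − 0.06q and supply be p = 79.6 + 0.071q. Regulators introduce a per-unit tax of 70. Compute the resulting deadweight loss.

Competitive equilibrium: 232 − 0.06q = 79.6 + 0.071q → q* = 1163.3588, p* = 162.1985.
With the tax, the buyer price exceeds the seller price by 70: (232 − 0.06q) − (79.6 + 0.071q) = 70 → q' = 629.0076.
Δq = 1163.3588 − 629.0076 = 534.3512; the wedge equals the tax, 70.
DWL = ½ × 534.3512 × 70 = 18702.29.

18702.29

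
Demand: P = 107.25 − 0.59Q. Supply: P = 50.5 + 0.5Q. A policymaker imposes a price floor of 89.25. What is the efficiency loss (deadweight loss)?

Competitive equilibrium: 107.25 − 0.59Q = 50.5 + 0.5Q → Q* = 52.0642, P* = 76.5321.
At the floor P = 89.25, quantity demanded = (107.25 − 89.25)/0.59 = 30.5085.
Sellers' marginal cost at Q' = 30.5085: 50.5 + 0.5·30.5085 = 65.7543.
ΔQ = 52.0642 − 30.5085 = 21.5557; wedge = 89.25 − 65.7543 = 23.4957.
Deadweight loss = ½ × 21.5557 × 23.4957 = 253.23.

253.23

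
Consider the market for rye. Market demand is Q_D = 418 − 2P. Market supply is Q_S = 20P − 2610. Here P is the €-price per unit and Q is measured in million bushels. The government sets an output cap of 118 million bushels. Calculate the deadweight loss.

€168.15 million

In inverse form: demand P = 209 − 0.5Q, supply P = 130.5 + 0.05Q.
Competitive equilibrium: 209 − 0.5Q = 130.5 + 0.05Q → Q* = 142.7273, P* = 137.6364.
At Q = 118: demand price = 209 − 0.5·118 = 150; supply price = 130.5 + 0.05·118 = 136.4.
ΔQ = 142.7273 − 118 = 24.7273; wedge = 150 − 136.4 = 13.6.
DWL = ½ × 24.7273 × 13.6 = €168.15 million.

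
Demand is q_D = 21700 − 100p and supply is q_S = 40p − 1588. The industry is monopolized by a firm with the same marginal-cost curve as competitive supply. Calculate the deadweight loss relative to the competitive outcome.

22176.57

In inverse form: demand p = 217 − 0.01q, supply p = 39.7 + 0.025q.
Competitive equilibrium: 217 − 0.01q = 39.7 + 0.025q → q* = 5065.7143, p* = 166.3429.
Marginal revenue: MR = 217 − 0.02q. Set MR = MC: 217 − 0.02q = 39.7 + 0.025q → q_m = 3940.
Price p_m = 217 − 0.01·3940 = 177.6; MC(q_m) = 39.7 + 0.025·3940 = 138.2.
Competitive q* = 5065.7143, so Δq = 1125.7143; wedge = 177.6 − 138.2 = 39.4.
The triangle = ½ × 1125.7143 × 39.4 = 22176.57.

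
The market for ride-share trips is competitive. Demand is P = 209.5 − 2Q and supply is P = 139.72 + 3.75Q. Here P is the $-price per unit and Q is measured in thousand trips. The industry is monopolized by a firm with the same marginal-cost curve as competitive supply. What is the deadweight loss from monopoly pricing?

Competitive equilibrium: 209.5 − 2Q = 139.72 + 3.75Q → Q* = 12.1357, P* = 185.2287.
Marginal revenue: MR = 209.5 − 4Q. Set MR = MC: 209.5 − 4Q = 139.72 + 3.75Q → Q_m = 9.0039.
Price P_m = 209.5 − 2·9.0039 = 191.4922; MC(Q_m) = 139.72 + 3.75·9.0039 = 173.4846.
Competitive Q* = 12.1357, so ΔQ = 3.1318; wedge = 191.4922 − 173.4846 = 18.0076.
DWL = ½ × 3.1318 × 18.0076 = $28.20 thousand.

$28.20 thousand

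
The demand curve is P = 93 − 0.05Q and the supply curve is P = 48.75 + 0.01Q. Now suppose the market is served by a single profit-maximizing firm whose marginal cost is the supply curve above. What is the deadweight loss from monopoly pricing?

Competitive equilibrium: 93 − 0.05Q = 48.75 + 0.01Q → Q* = 737.5, P* = 56.125.
Marginal revenue: MR = 93 − 0.1Q. Set MR = MC: 93 − 0.1Q = 48.75 + 0.01Q → Q_m = 402.27273.
Price P_m = 93 − 0.05·402.27273 = 72.88636; MC(Q_m) = 48.75 + 0.01·402.27273 = 52.77273.
Competitive Q* = 737.5, so ΔQ = 335.22727; wedge = 72.88636 − 52.77273 = 20.11363.
DWL = ½ × 335.22727 × 20.11363 = 3371.32.

3371.32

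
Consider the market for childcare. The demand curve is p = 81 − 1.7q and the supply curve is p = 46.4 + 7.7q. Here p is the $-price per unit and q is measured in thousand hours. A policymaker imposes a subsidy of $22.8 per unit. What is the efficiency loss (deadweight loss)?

$27.65 thousand

Competitive equilibrium: 81 − 1.7q = 46.4 + 7.7q → q* = 3.6809, p* = 74.7426.
The subsidy lowers effective supply by 22.8: p = 23.6 + 7.7q.
New quantity: 81 − 1.7q = 23.6 + 7.7q → q' = 6.1064.
Overproduction Δq = 6.1064 − 3.6809 = 2.4255; wedge = subsidy = 22.8.
The triangle = ½ × 2.4255 × 22.8 = $27.65 thousand.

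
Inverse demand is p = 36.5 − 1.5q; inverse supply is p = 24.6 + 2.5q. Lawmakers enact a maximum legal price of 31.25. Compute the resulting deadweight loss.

Competitive equilibrium: 36.5 − 1.5q = 24.6 + 2.5q → q* = 2.975, p* = 32.0375.
At the ceiling p = 31.25, quantity supplied = (31.25 − 24.6)/2.5 = 2.66.
Willingness to pay at q' = 2.66: 36.5 − 1.5·2.66 = 32.51.
Δq = 2.975 − 2.66 = 0.315; wedge = 32.51 − 31.25 = 1.26.
DWL = ½ × 0.315 × 1.26 = 0.20.

0.20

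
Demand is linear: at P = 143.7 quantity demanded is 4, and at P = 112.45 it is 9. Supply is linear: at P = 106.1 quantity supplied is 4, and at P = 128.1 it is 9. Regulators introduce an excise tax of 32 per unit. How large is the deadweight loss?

48.08

Demand slope = (112.45 − 143.7)/(9 − 4) = −6.25, so P = 168.7 − 6.25Q.
Supply slope = (128.1 − 106.1)/(9 − 4) = 4.4, so P = 88.5 + 4.4Q.
Competitive equilibrium: 168.7 − 6.25Q = 88.5 + 4.4Q → Q* = 7.5305, P* = 121.6343.
With the tax, the buyer price exceeds the seller price by 32: (168.7 − 6.25Q) − (88.5 + 4.4Q) = 32 → Q' = 4.5258.
ΔQ = 7.5305 − 4.5258 = 3.0047; the wedge equals the tax, 32.
Deadweight loss = ½ × 3.0047 × 32 = 48.08.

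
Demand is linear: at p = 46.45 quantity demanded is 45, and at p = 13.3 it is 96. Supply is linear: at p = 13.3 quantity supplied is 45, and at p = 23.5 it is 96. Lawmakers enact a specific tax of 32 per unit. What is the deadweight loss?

Demand slope = (13.3 − 46.45)/(96 − 45) = −0.65, so p = 75.7 − 0.65q.
Supply slope = (23.5 − 13.3)/(96 − 45) = 0.2, so p = 4.3 + 0.2q.
Competitive equilibrium: 75.7 − 0.65q = 4.3 + 0.2q → q* = 84, p* = 21.1.
With the tax, the buyer price exceeds the seller price by 32: (75.7 − 0.65q) − (4.3 + 0.2q) = 32 → q' = 46.3529.
Δq = 84 − 46.3529 = 37.6471; the wedge equals the tax, 32.
Welfare loss = ½ × 37.6471 × 32 = 602.35.

602.35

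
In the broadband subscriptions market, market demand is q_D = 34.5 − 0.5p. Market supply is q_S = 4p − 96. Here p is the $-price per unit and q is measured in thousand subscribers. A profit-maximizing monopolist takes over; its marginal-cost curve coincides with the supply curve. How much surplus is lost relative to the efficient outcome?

In inverse form: demand p = 69 − 2q, supply p = 24 + 0.25q.
Competitive equilibrium: 69 − 2q = 24 + 0.25q → q* = 20, p* = 29.
Marginal revenue: MR = 69 − 4q. Set MR = MC: 69 − 4q = 24 + 0.25q → q_m = 10.5882.
Price p_m = 69 − 2·10.5882 = 47.8236; MC(q_m) = 24 + 0.25·10.5882 = 26.6471.
Competitive q* = 20, so Δq = 9.4118; wedge = 47.8236 − 26.6471 = 21.1765.
The triangle = ½ × 9.4118 × 21.1765 = $99.65 thousand.

$99.65 thousand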